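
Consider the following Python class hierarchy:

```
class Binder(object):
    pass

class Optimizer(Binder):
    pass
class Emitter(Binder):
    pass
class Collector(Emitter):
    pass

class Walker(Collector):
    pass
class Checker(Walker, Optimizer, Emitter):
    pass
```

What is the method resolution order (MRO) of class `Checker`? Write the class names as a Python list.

L[Checker] = Checker + merge(L[Walker], L[Optimizer], L[Emitter], [Walker Optimizer Emitter])
  take Walker:  [Walker Collector Emitter Binder object] + [Optimizer Binder object] + [Emitter Binder object] + [Walker Optimizer Emitter]
  take Collector:  [Collector Emitter Binder object] + [Optimizer Binder object] + [Emitter Binder object] + [Optimizer Emitter]
  take Optimizer:  [Emitter Binder object] + [Optimizer Binder object] + [Emitter Binder object] + [Optimizer Emitter]
  take Emitter:  [Emitter Binder object] + [Binder object] + [Emitter Binder object] + [Emitter]
  take Binder:  [Binder object] + [Binder object] + [Binder object]
  take object:  [object] + [object] + [object]

[Checker, Walker, Collector, Optimizer, Emitter, Binder, object]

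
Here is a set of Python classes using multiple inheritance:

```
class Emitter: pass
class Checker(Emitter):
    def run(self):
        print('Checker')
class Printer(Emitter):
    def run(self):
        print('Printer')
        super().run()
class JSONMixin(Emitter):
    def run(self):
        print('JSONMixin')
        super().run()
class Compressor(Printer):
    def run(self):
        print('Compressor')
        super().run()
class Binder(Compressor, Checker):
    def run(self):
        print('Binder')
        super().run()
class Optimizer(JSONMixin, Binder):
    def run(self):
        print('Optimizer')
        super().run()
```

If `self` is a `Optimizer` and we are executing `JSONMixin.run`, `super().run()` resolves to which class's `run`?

L[Optimizer] = Optimizer + merge(L[JSONMixin], L[Binder], [JSONMixin Binder])
  take JSONMixin:  [JSONMixin Emitter object] + [Binder Compressor Printer Checker Emitter object] + [JSONMixin Binder]
  take Binder:  [Emitter object] + [Binder Compressor Printer Checker Emitter object] + [Binder]
  take Compressor:  [Emitter object] + [Compressor Printer Checker Emitter object]
  take Printer:  [Emitter object] + [Printer Checker Emitter object]
  take Checker:  [Emitter object] + [Checker Emitter object]
  take Emitter:  [Emitter object] + [Emitter object]
  take object:  [object] + [object]
MRO: Optimizer JSONMixin Binder Compressor Printer Checker Emitter object
super() in JSONMixin.run on a Optimizer instance goes to the class after JSONMixin in Optimizer's MRO: Binder.

Binder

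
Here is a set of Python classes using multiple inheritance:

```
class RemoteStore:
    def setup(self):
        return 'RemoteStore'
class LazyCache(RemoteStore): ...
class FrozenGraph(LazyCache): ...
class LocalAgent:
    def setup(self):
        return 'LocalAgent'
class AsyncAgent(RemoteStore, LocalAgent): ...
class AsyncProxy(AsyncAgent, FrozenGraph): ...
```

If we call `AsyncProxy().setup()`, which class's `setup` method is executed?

L[AsyncProxy] = AsyncProxy + merge(L[AsyncAgent], L[FrozenGraph], [AsyncAgent FrozenGraph])
  take AsyncAgent:  [AsyncAgent RemoteStore LocalAgent object] + [FrozenGraph LazyCache RemoteStore object] + [AsyncAgent FrozenGraph]
  take FrozenGraph:  [RemoteStore LocalAgent object] + [FrozenGraph LazyCache RemoteStore object] + [FrozenGraph]
  take LazyCache:  [RemoteStore LocalAgent object] + [LazyCache RemoteStore object]
  take RemoteStore:  [RemoteStore LocalAgent object] + [RemoteStore object]
  take LocalAgent:  [LocalAgent object] + [object]
  take object:  [object] + [object]
MRO: AsyncProxy AsyncAgent FrozenGraph LazyCache RemoteStore LocalAgent object
setup is defined in: LocalAgent, RemoteStore. First along the MRO is RemoteStore.

RemoteStore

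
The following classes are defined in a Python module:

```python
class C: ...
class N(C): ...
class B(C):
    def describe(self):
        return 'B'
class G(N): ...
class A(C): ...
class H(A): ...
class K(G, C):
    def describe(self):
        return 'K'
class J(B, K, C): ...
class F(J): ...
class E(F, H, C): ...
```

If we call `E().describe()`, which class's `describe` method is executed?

B

L[E] = E + merge(L[F], L[H], L[C], [F H C])
  take F:  [F J B K G N C object] + [H A C object] + [C object] + [F H C]
  take J:  [J B K G N C object] + [H A C object] + [C object] + [H C]
  take B:  [B K G N C object] + [H A C object] + [C object] + [H C]
  take K:  [K G N C object] + [H A C object] + [C object] + [H C]
  take G:  [G N C object] + [H A C object] + [C object] + [H C]
  take N:  [N C object] + [H A C object] + [C object] + [H C]
  take H:  [C object] + [H A C object] + [C object] + [H C]
  take A:  [C object] + [A C object] + [C object] + [C]
  take C:  [C object] + [C object] + [C object] + [C]
  take object:  [object] + [object] + [object]
MRO: E F J B K G N H A C object
describe is defined in: B, K. First along the MRO is B.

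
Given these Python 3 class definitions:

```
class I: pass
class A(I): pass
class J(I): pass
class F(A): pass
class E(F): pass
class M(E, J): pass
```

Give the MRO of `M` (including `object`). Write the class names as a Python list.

L[M] = M + merge(L[E], L[J], [E J])
  take E:  [E F A I object] + [J I object] + [E J]
  take F:  [F A I object] + [J I object] + [J]
  take A:  [A I object] + [J I object] + [J]
  take J:  [I object] + [J I object] + [J]
  take I:  [I object] + [I object]
  take object:  [object] + [object]

[M, E, F, A, J, I, object]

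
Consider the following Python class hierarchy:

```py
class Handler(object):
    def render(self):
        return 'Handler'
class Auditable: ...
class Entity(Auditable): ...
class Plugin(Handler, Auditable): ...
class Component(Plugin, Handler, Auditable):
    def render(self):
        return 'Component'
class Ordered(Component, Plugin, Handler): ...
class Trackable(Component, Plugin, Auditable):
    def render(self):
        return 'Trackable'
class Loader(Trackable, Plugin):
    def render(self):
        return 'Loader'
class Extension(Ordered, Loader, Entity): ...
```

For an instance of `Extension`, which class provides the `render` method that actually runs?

Loader

L[Extension] = Extension + merge(L[Ordered], L[Loader], L[Entity], [Ordered Loader Entity])
  take Ordered:  [Ordered Component Plugin Handler Auditable object] + [Loader Trackable Component Plugin Handler Auditable object] + [Entity Auditable object] + [Ordered Loader Entity]
  take Loader:  [Component Plugin Handler Auditable object] + [Loader Trackable Component Plugin Handler Auditable object] + [Entity Auditable object] + [Loader Entity]
  take Trackable:  [Component Plugin Handler Auditable object] + [Trackable Component Plugin Handler Auditable object] + [Entity Auditable object] + [Entity]
  take Component:  [Component Plugin Handler Auditable object] + [Component Plugin Handler Auditable object] + [Entity Auditable object] + [Entity]
  take Plugin:  [Plugin Handler Auditable object] + [Plugin Handler Auditable object] + [Entity Auditable object] + [Entity]
  take Handler:  [Handler Auditable object] + [Handler Auditable object] + [Entity Auditable object] + [Entity]
  take Entity:  [Auditable object] + [Auditable object] + [Entity Auditable object] + [Entity]
  take Auditable:  [Auditable object] + [Auditable object] + [Auditable object]
  take object:  [object] + [object] + [object]
MRO: Extension Ordered Loader Trackable Component Plugin Handler Entity Auditable object
render is defined in: Component, Handler, Loader, Trackable. First along the MRO is Loader.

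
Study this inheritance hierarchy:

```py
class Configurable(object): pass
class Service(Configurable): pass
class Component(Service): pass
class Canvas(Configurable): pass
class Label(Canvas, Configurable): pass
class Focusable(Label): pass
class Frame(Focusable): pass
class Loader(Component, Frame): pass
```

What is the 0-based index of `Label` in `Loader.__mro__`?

5

L[Loader] = Loader + merge(L[Component], L[Frame], [Component Frame])
  take Component:  [Component Service Configurable object] + [Frame Focusable Label Canvas Configurable object] + [Component Frame]
  take Service:  [Service Configurable object] + [Frame Focusable Label Canvas Configurable object] + [Frame]
  take Frame:  [Configurable object] + [Frame Focusable Label Canvas Configurable object] + [Frame]
  take Focusable:  [Configurable object] + [Focusable Label Canvas Configurable object]
  take Label:  [Configurable object] + [Label Canvas Configurable object]
  take Canvas:  [Configurable object] + [Canvas Configurable object]
  take Configurable:  [Configurable object] + [Configurable object]
  take object:  [object] + [object]
MRO: Loader Component Service Frame Focusable Label Canvas Configurable object
Label sits at index 5.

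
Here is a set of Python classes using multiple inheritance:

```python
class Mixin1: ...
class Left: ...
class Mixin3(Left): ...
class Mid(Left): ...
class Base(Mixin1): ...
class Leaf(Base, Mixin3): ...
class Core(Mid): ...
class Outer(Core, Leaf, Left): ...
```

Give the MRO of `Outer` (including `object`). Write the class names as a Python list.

[Outer, Core, Mid, Leaf, Base, Mixin1, Mixin3, Left, object]

L[Outer] = Outer + merge(L[Core], L[Leaf], L[Left], [Core Leaf Left])
  take Core:  [Core Mid Left object] + [Leaf Base Mixin1 Mixin3 Left object] + [Left object] + [Core Leaf Left]
  take Mid:  [Mid Left object] + [Leaf Base Mixin1 Mixin3 Left object] + [Left object] + [Leaf Left]
  take Leaf:  [Left object] + [Leaf Base Mixin1 Mixin3 Left object] + [Left object] + [Leaf Left]
  take Base:  [Left object] + [Base Mixin1 Mixin3 Left object] + [Left object] + [Left]
  take Mixin1:  [Left object] + [Mixin1 Mixin3 Left object] + [Left object] + [Left]
  take Mixin3:  [Left object] + [Mixin3 Left object] + [Left object] + [Left]
  take Left:  [Left object] + [Left object] + [Left object] + [Left]
  take object:  [object] + [object] + [object]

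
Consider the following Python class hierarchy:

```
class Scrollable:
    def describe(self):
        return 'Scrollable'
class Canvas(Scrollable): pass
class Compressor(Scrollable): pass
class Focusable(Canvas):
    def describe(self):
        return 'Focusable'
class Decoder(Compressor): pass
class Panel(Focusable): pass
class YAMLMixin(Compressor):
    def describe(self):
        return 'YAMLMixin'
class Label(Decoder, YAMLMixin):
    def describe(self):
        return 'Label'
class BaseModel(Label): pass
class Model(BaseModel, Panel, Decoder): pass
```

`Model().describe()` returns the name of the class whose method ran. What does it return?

Label

L[Model] = Model + merge(L[BaseModel], L[Panel], L[Decoder], [BaseModel Panel Decoder])
  take BaseModel:  [BaseModel Label Decoder YAMLMixin Compressor Scrollable object] + [Panel Focusable Canvas Scrollable object] + [Decoder Compressor Scrollable object] + [BaseModel Panel Decoder]
  take Label:  [Label Decoder YAMLMixin Compressor Scrollable object] + [Panel Focusable Canvas Scrollable object] + [Decoder Compressor Scrollable object] + [Panel Decoder]
  take Panel:  [Decoder YAMLMixin Compressor Scrollable object] + [Panel Focusable Canvas Scrollable object] + [Decoder Compressor Scrollable object] + [Panel Decoder]
  take Decoder:  [Decoder YAMLMixin Compressor Scrollable object] + [Focusable Canvas Scrollable object] + [Decoder Compressor Scrollable object] + [Decoder]
  take YAMLMixin:  [YAMLMixin Compressor Scrollable object] + [Focusable Canvas Scrollable object] + [Compressor Scrollable object]
  take Compressor:  [Compressor Scrollable object] + [Focusable Canvas Scrollable object] + [Compressor Scrollable object]
  take Focusable:  [Scrollable object] + [Focusable Canvas Scrollable object] + [Scrollable object]
  take Canvas:  [Scrollable object] + [Canvas Scrollable object] + [Scrollable object]
  take Scrollable:  [Scrollable object] + [Scrollable object] + [Scrollable object]
  take object:  [object] + [object] + [object]
MRO: Model BaseModel Label Panel Decoder YAMLMixin Compressor Focusable Canvas Scrollable object
describe is defined in: Focusable, Label, Scrollable, YAMLMixin. First along the MRO is Label.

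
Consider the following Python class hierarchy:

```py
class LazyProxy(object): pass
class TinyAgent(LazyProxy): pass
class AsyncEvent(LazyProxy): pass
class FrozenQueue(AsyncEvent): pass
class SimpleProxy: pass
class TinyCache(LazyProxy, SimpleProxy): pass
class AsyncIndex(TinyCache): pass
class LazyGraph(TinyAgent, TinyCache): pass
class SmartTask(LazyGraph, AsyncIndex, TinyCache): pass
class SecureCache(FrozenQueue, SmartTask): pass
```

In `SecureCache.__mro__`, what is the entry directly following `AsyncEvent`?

SmartTask

L[SecureCache] = SecureCache + merge(L[FrozenQueue], L[SmartTask], [FrozenQueue SmartTask])
  take FrozenQueue:  [FrozenQueue AsyncEvent LazyProxy object] + [SmartTask LazyGraph TinyAgent AsyncIndex TinyCache LazyProxy SimpleProxy object] + [FrozenQueue SmartTask]
  take AsyncEvent:  [AsyncEvent LazyProxy object] + [SmartTask LazyGraph TinyAgent AsyncIndex TinyCache LazyProxy SimpleProxy object] + [SmartTask]
  take SmartTask:  [LazyProxy object] + [SmartTask LazyGraph TinyAgent AsyncIndex TinyCache LazyProxy SimpleProxy object] + [SmartTask]
  take LazyGraph:  [LazyProxy object] + [LazyGraph TinyAgent AsyncIndex TinyCache LazyProxy SimpleProxy object]
  take TinyAgent:  [LazyProxy object] + [TinyAgent AsyncIndex TinyCache LazyProxy SimpleProxy object]
  take AsyncIndex:  [LazyProxy object] + [AsyncIndex TinyCache LazyProxy SimpleProxy object]
  take TinyCache:  [LazyProxy object] + [TinyCache LazyProxy SimpleProxy object]
  take LazyProxy:  [LazyProxy object] + [LazyProxy SimpleProxy object]
  take SimpleProxy:  [object] + [SimpleProxy object]
  take object:  [object] + [object]
MRO: SecureCache FrozenQueue AsyncEvent SmartTask LazyGraph TinyAgent AsyncIndex TinyCache LazyProxy SimpleProxy object
AsyncEvent is at position 2; next is SmartTask.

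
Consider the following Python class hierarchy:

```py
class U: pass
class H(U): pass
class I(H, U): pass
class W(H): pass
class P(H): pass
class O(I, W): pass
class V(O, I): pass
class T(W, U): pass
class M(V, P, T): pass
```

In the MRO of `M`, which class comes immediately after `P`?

T

L[M] = M + merge(L[V], L[P], L[T], [V P T])
  take V:  [V O I W H U object] + [P H U object] + [T W H U object] + [V P T]
  take O:  [O I W H U object] + [P H U object] + [T W H U object] + [P T]
  take I:  [I W H U object] + [P H U object] + [T W H U object] + [P T]
  take P:  [W H U object] + [P H U object] + [T W H U object] + [P T]
  take T:  [W H U object] + [H U object] + [T W H U object] + [T]
  take W:  [W H U object] + [H U object] + [W H U object]
  take H:  [H U object] + [H U object] + [H U object]
  take U:  [U object] + [U object] + [U object]
  take object:  [object] + [object] + [object]
MRO: M V O I P T W H U object
P is at position 4; next is T.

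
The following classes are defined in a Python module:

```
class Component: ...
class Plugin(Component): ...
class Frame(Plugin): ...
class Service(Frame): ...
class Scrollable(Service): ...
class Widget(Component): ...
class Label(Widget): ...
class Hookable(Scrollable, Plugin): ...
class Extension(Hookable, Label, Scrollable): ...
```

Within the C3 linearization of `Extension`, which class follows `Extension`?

L[Extension] = Extension + merge(L[Hookable], L[Label], L[Scrollable], [Hookable Label Scrollable])
  take Hookable:  [Hookable Scrollable Service Frame Plugin Component object] + [Label Widget Component object] + [Scrollable Service Frame Plugin Component object] + [Hookable Label Scrollable]
  take Label:  [Scrollable Service Frame Plugin Component object] + [Label Widget Component object] + [Scrollable Service Frame Plugin Component object] + [Label Scrollable]
  take Scrollable:  [Scrollable Service Frame Plugin Component object] + [Widget Component object] + [Scrollable Service Frame Plugin Component object] + [Scrollable]
  take Service:  [Service Frame Plugin Component object] + [Widget Component object] + [Service Frame Plugin Component object]
  take Frame:  [Frame Plugin Component object] + [Widget Component object] + [Frame Plugin Component object]
  take Plugin:  [Plugin Component object] + [Widget Component object] + [Plugin Component object]
  take Widget:  [Component object] + [Widget Component object] + [Component object]
  take Component:  [Component object] + [Component object] + [Component object]
  take object:  [object] + [object] + [object]
MRO: Extension Hookable Label Scrollable Service Frame Plugin Widget Component object
Extension is at position 0; next is Hookable.

Hookable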